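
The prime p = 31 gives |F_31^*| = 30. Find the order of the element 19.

15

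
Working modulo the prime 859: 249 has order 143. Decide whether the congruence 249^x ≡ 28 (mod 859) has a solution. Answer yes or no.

yes

28 ∈ ⟨249⟩ iff 28^143 ≡ 1 (mod 859), since |⟨249⟩| = 143.
28^143 mod 859 = 1.
Since 1 = 1, 28 lies in the subgroup.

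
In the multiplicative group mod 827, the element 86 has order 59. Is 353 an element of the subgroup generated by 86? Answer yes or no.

yes

353 ∈ ⟨86⟩ iff 353^59 ≡ 1 (mod 827), since |⟨86⟩| = 59.
353^59 mod 827 = 1.
Since 1 = 1, 353 lies in the subgroup.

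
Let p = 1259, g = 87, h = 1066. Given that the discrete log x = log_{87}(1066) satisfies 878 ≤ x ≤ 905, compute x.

901

Compute 87^878 mod 1259 = 1185, then multiply by 87 repeatedly:
  87^878=1185  87^879=1116  87^880=149  87^881=373  87^882=976
  87^883=559  87^884=791  87^885=831  87^886=534  87^887=1134
  87^888=456  87^889=643  87^890=545  87^891=832  87^892=621
  87^893=1149  87^894=502  87^895=868  87^896=1235  87^897=430
  87^898=899  87^899=155  87^900=895  87^901=1066
Found 1066 at exponent 901.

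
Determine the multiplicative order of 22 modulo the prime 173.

The order of 22 must divide p − 1 = 172 = 2^2 · 43.
Divisors: 1, 2, 4, 43, 86, 172.
Check each in increasing order: 22^1 ≡ 22;  22^2 ≡ 138;  22^4 ≡ 14;  22^43 ≡ 1.
Smallest exponent giving 1 is 43.

43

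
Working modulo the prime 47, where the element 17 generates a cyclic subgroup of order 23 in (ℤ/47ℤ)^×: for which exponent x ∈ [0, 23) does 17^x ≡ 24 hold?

19

Successive powers of 17 modulo 47:
  17^0=1  17^1=17  17^2=7  17^3=25  17^4=2  17^5=34
  17^6=14  17^7=3  17^8=4  17^9=21  17^10=28  17^11=6
  17^12=8  17^13=42  17^14=9  17^15=12  17^16=16  17^17=37
  17^18=18  17^19=24
So 17^19 ≡ 24 (mod 47), giving x = 19.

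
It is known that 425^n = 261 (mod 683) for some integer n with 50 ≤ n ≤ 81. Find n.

Compute 425^50 mod 683 = 184, then multiply by 425 repeatedly:
  425^50=184  425^51=338  425^52=220  425^53=612  425^54=560
  425^55=316  425^56=432  425^57=556  425^58=665  425^59=546
  425^60=513  425^61=148  425^62=64  425^63=563  425^64=225
  425^65=5  425^66=76  425^67=199  425^68=566  425^69=134
  425^70=261
Found 261 at exponent 70.

70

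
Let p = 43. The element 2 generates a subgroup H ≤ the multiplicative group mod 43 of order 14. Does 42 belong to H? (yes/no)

yes

⟨2⟩ has order 14; its elements mod 43 are {1, 2, 4, 8, 11, 16, 21, 22, 27, 32, 35, 39, 41, 42}.
42 is in this set.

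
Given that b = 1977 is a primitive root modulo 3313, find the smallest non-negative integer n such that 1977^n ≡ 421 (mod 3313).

3308

Baby-step giant-step with m = ceil(sqrt(3312)) = 58.
Baby table (1977^j mod 3313 for j=0..57):
  0:1  1:1977  2:2502  3:145  4:1747  5:1673  6:1147  7:1527
  8:736  9:665  10:2757  11:704  12:348  13:2205  14:2690  15:765
  16:1677  17:2429  18:1596  19:1316  20:1027  21:2823  22:1979  23:3143
  24:1836  25:2037  26:1854  27:1180  28:508  29:477  30:2137  31:774
  32:2905  33:1756  34:2901  35:474  36:2832  37:3207  38:2470  39:3141
  40:1195  41:346  42:1564  43:999  44:475  45:1496  46:2396  47:2615
  48:1575  49:2868  50:1493  51:3091  52:1735  53:1140  54:940  55:3100
  56:2963  57:467
Giant step factor: 1977^(-58) ≡ 152 (mod 3313).
Scan 421·152^i mod 3313 for i = 0, 1, …:
  i=0: 421   i=1: 1045   i=2: 3129   i=3: 1849
  i=4: 2756   i=5: 1474   i=6: 2077   i=7: 969
  i=8: 1516   i=9: 1835     …   i=56: 1455
  i=57: 2502
Match at i=57, j=2: n = 57·58 + 2 = 3308.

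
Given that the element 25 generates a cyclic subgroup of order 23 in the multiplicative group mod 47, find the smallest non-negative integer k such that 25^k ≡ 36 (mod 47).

15

Successive powers of 25 modulo 47:
  25^0=1  25^1=25  25^2=14  25^3=21  25^4=8  25^5=12
  25^6=18  25^7=27  25^8=17  25^9=2  25^10=3  25^11=28
  25^12=42  25^13=16  25^14=24  25^15=36
So 25^15 ≡ 36 (mod 47), giving k = 15.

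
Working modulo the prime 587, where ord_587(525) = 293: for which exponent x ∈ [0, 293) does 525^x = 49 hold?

238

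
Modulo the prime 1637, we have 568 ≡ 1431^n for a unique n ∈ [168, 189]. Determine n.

185

Compute 1431^168 mod 1637 = 253, then multiply by 1431 repeatedly:
  1431^168=253  1431^169=266  1431^170=862  1431^171=861  1431^172=1067
  1431^173=1193  1431^174=1429  1431^175=286  1431^176=16  1431^177=1615
  1431^178=1258  1431^179=1135  1431^180=281  1431^181=1046  1431^182=608
  1431^183=801  1431^184=331  1431^185=568
Found 568 at exponent 185.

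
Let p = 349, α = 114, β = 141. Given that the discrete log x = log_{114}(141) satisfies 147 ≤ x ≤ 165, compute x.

151

Compute 114^147 mod 349 = 102, then multiply by 114 repeatedly:
  114^147=102  114^148=111  114^149=90  114^150=139  114^151=141
Found 141 at exponent 151.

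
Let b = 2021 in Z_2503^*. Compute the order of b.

1251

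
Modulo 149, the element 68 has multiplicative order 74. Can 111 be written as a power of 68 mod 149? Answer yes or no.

111 ∈ ⟨68⟩ iff 111^74 ≡ 1 (mod 149), since |⟨68⟩| = 74.
111^74 mod 149 = 148.
Since 148 ≠ 1, 111 does not lie in the subgroup.

no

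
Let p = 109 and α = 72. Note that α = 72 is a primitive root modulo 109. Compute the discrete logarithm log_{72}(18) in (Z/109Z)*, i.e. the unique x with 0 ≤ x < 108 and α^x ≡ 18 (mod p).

43

Baby-step giant-step with m = ceil(sqrt(108)) = 11.
Baby table (72^j mod 109 for j=0..10):
  0:1  1:72  2:61  3:32  4:15  5:99  6:43  7:44
  8:7  9:68  10:100
Giant step factor: 72^(-11) ≡ 91 (mod 109).
Scan 18·91^i mod 109 for i = 0, 1, …:
  i=0: 18   i=1: 3   i=2: 55   i=3: 100
Match at i=3, j=10: x = 3·11 + 10 = 43.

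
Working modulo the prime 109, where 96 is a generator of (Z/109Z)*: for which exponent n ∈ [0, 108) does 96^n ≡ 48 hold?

88

Baby-step giant-step with m = ceil(sqrt(108)) = 11.
Baby table (96^j mod 109 for j=0..10):
  0:1  1:96  2:60  3:92  4:3  5:70  6:71  7:58
  8:9  9:101  10:104
Giant step factor: 96^(-11) ≡ 52 (mod 109).
Scan 48·52^i mod 109 for i = 0, 1, …:
  i=0: 48   i=1: 98   i=2: 82   i=3: 13
  i=4: 22   i=5: 54   i=6: 83   i=7: 65
  i=8: 1
Match at i=8, j=0: n = 8·11 + 0 = 88.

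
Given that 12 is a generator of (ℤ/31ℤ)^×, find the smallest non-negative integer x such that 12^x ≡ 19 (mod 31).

16

Successive powers of 12 modulo 31:
  12^0=1  12^1=12  12^2=20  12^3=23  12^4=28  12^5=26
  12^6=2  12^7=24  12^8=9  12^9=15  12^10=25  12^11=21
  12^12=4  12^13=17  12^14=18  12^15=30  12^16=19
So 12^16 ≡ 19 (mod 31), giving x = 16.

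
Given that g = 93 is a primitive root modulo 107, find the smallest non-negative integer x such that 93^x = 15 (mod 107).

93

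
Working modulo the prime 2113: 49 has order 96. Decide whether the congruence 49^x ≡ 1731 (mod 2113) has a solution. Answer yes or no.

no

1731 ∈ ⟨49⟩ iff 1731^96 ≡ 1 (mod 2113), since |⟨49⟩| = 96.
1731^96 mod 2113 = 1089.
Since 1089 ≠ 1, 1731 does not lie in the subgroup.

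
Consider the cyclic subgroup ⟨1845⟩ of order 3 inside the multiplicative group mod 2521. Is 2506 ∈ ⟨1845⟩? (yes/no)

⟨1845⟩ has order 3; its elements mod 2521 are {1, 675, 1845}.
2506 is not in this set.

no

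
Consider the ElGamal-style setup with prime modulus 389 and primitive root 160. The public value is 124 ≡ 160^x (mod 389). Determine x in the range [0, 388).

Baby-step giant-step with m = ceil(sqrt(388)) = 20.
Baby table (160^j mod 389 for j=0..19):
  0:1  1:160  2:315  3:219  4:30  5:132  6:114  7:346
  8:122  9:70  10:308  11:266  12:159  13:155  14:293  15:200
  16:102  17:371  18:232  19:165
Giant step factor: 160^(-20) ≡ 187 (mod 389).
Scan 124·187^i mod 389 for i = 0, 1, …:
  i=0: 124   i=1: 237   i=2: 362   i=3: 8
  i=4: 329   i=5: 61   i=6: 126   i=7: 222
  i=8: 280   i=9: 234     …   i=18: 291
  i=19: 346
Match at i=19, j=7: x = 19·20 + 7 = 387.

387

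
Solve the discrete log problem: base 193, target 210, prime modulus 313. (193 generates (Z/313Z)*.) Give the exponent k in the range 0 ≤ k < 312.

204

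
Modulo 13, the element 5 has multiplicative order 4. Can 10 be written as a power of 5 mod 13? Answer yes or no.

⟨5⟩ has order 4; its elements mod 13 are {1, 5, 8, 12}.
10 is not in this set.

no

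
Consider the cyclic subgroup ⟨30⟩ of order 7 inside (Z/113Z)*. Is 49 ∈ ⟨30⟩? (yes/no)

yes

⟨30⟩ has order 7; its elements mod 113 are {1, 16, 28, 30, 49, 106, 109}.
49 is in this set.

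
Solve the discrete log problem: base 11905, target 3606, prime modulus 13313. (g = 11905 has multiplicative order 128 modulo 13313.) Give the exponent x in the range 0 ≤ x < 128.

113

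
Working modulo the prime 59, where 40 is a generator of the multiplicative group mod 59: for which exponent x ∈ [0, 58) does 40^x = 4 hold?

Baby-step giant-step with m = ceil(sqrt(58)) = 8.
Baby table (40^j mod 59 for j=0..7):
  0:1  1:40  2:7  3:44  4:49  5:13  6:48  7:32
Giant step factor: 40^(-8) ≡ 36 (mod 59).
Scan 4·36^i mod 59 for i = 0, 1, …:
  i=0: 4   i=1: 26   i=2: 51   i=3: 7
Match at i=3, j=2: x = 3·8 + 2 = 26.

26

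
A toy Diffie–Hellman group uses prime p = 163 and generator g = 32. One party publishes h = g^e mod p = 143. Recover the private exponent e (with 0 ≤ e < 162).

Baby-step giant-step with m = ceil(sqrt(162)) = 13.
Baby table (32^j mod 163 for j=0..12):
  0:1  1:32  2:46  3:5  4:160  5:67  6:25  7:148
  8:9  9:125  10:88  11:45  12:136
Giant step factor: 32^(-13) ≡ 153 (mod 163).
Scan 143·153^i mod 163 for i = 0, 1, …:
  i=0: 143   i=1: 37   i=2: 119   i=3: 114
  i=4: 1
Match at i=4, j=0: e = 4·13 + 0 = 52.

52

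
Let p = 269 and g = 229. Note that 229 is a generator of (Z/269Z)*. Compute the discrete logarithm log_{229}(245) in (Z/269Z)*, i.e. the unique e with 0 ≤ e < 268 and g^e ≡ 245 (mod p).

Baby-step giant-step with m = ceil(sqrt(268)) = 17.
Baby table (229^j mod 269 for j=0..16):
  0:1  1:229  2:255  3:22  4:196  5:230  6:215  7:8
  8:218  9:157  10:176  11:223  12:226  13:106  14:64  15:130
  16:180
Giant step factor: 229^(-17) ≡ 158 (mod 269).
Scan 245·158^i mod 269 for i = 0, 1, …:
  i=0: 245   i=1: 243   i=2: 196
Match at i=2, j=4: e = 2·17 + 4 = 38.

38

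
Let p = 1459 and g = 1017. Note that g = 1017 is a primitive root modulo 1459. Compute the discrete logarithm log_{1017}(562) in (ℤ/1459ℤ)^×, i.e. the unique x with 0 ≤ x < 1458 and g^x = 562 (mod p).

1380

Baby-step giant-step with m = ceil(sqrt(1458)) = 39.
Baby table (1017^j mod 1459 for j=0..38):
  0:1  1:1017  2:1317  3:27  4:1197  5:543  6:729  7:221
  8:71  9:716  10:131  11:458  12:365  13:619  14:694  15:1101
  16:664  17:1230  18:547  19:420  20:1112  21:179  22:1127  23:844
  24:456  25:1249  26:903  27:640  28:166  29:1037  30:1231  31:105
  32:278  33:1139  34:1376  35:211  36:114  37:677  38:1320
Giant step factor: 1017^(-39) ≡ 921 (mod 1459).
Scan 562·921^i mod 1459 for i = 0, 1, …:
  i=0: 562   i=1: 1116   i=2: 700   i=3: 1281
  i=4: 929   i=5: 635   i=6: 1235   i=7: 874
  i=8: 1045   i=9: 964     …   i=34: 1080
  i=35: 1101
Match at i=35, j=15: x = 35·39 + 15 = 1380.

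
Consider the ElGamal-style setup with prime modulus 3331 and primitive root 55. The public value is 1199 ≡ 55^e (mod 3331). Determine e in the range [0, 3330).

3289

Baby-step giant-step with m = ceil(sqrt(3330)) = 58.
Baby table (55^j mod 3331 for j=0..57):
  0:1  1:55  2:3025  3:3156  4:368  5:254  6:646  7:2220
  8:2184  9:204  10:1227  11:865  12:941  13:1790  14:1851  15:1875
  16:3195  17:2513  18:1644  19:483  20:3248  21:2097  22:2081  23:1201
  24:2766  25:2235  26:3009  27:2276  28:1933  29:3054  30:1420  31:1487
  32:1841  33:1325  34:2924  35:932  36:1295  37:1274  38:119  39:3214
  40:227  41:2492  42:489  43:247  44:261  45:1031  46:78  47:959
  48:2780  49:3005  50:2056  51:3157  52:423  53:3279  54:471  55:2588
  56:2438  57:850
Giant step factor: 55^(-58) ≡ 3130 (mod 3331).
Scan 1199·3130^i mod 3331 for i = 0, 1, …:
  i=0: 1199   i=1: 2164   i=2: 1397   i=3: 2338
  i=4: 3064   i=5: 371   i=6: 2042   i=7: 2602
  i=8: 3296   i=9: 373     …   i=55: 2606
  i=56: 2492
Match at i=56, j=41: e = 56·58 + 41 = 3289.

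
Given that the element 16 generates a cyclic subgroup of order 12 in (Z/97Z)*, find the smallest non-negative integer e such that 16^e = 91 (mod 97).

11

Successive powers of 16 modulo 97:
  16^0=1  16^1=16  16^2=62  16^3=22  16^4=61  16^5=6
  16^6=96  16^7=81  16^8=35  16^9=75  16^10=36  16^11=91
So 16^11 ≡ 91 (mod 97), giving e = 11.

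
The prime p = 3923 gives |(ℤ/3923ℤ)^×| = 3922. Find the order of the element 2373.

The order of 2373 must divide p − 1 = 3922 = 2 · 37 · 53.
Divisors: 1, 2, 37, 53, 74, 106, 1961, 3922.
Check each in increasing order: 2373^1 ≡ 2373;  2373^2 ≡ 1624;  2373^37 ≡ 1286;  2373^53 ≡ 70;  2373^74 ≡ 2213;  2373^106 ≡ 977;  2373^1961 ≡ 1.
Smallest exponent giving 1 is 1961.

1961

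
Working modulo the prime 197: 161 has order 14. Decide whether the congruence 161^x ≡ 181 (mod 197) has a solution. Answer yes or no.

no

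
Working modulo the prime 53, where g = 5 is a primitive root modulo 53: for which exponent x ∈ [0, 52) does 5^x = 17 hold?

50

Baby-step giant-step with m = ceil(sqrt(52)) = 8.
Baby table (5^j mod 53 for j=0..7):
  0:1  1:5  2:25  3:19  4:42  5:51  6:43  7:3
Giant step factor: 5^(-8) ≡ 46 (mod 53).
Scan 17·46^i mod 53 for i = 0, 1, …:
  i=0: 17   i=1: 40   i=2: 38   i=3: 52
  i=4: 7   i=5: 4   i=6: 25
Match at i=6, j=2: x = 6·8 + 2 = 50.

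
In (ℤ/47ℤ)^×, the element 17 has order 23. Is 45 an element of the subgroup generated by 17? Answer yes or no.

no

⟨17⟩ has order 23; its elements mod 47 are {1, 2, 3, 4, 6, 7, 8, 9, 12, 14, 16, 17, 18, 21, 24, 25, 27, 28, 32, 34, 36, 37, 42}.
45 is not in this set.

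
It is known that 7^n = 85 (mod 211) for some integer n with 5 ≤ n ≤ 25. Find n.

19

Compute 7^5 mod 211 = 138, then multiply by 7 repeatedly:
  7^5=138  7^6=122  7^7=10  7^8=70  7^9=68
  7^10=54  7^11=167  7^12=114  7^13=165  7^14=100
  7^15=67  7^16=47  7^17=118  7^18=193  7^19=85
Found 85 at exponent 19.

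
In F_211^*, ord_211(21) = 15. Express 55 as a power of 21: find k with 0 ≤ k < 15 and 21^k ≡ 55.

12

Successive powers of 21 modulo 211:
  21^0=1  21^1=21  21^2=19  21^3=188  21^4=150  21^5=196
  21^6=107  21^7=137  21^8=134  21^9=71  21^10=14  21^11=83
  21^12=55
So 21^12 ≡ 55 (mod 211), giving k = 12.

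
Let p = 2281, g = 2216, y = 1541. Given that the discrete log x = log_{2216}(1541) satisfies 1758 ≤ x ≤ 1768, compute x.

1763

Compute 2216^1758 mod 2281 = 2173, then multiply by 2216 repeatedly:
  2216^1758=2173  2216^1759=177  2216^1760=2181  2216^1761=1938  2216^1762=1766
  2216^1763=1541
Found 1541 at exponent 1763.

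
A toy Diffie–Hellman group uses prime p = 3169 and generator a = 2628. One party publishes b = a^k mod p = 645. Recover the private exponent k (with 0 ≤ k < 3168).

501

Baby-step giant-step with m = ceil(sqrt(3168)) = 57.
Baby table (2628^j mod 3169 for j=0..56):
  0:1  1:2628  2:1133  3:1833  4:244  5:1094  6:749  7:423
  8:2494  9:740  10:2123  11:1804  12:88  13:3096  14:1465  15:2854
  16:2458  17:1202  18:2532  19:2365  20:811  21:1740  22:3022  23:302
  24:1406  25:3083  26:2160  27:801  28:812  29:1199  30:986  31:2135
  32:1650  33:1008  34:2909  35:1224  36:137  37:1939  38:3109  39:770
  40:1738  41:935  42:1205  43:909  44:2595  45:3141  46:2472  47:3135
  48:2549  49:2675  50:1058  51:1211  52:832  53:3055  54:1463  55:767
  56:192
Giant step factor: 2628^(-57) ≡ 454 (mod 3169).
Scan 645·454^i mod 3169 for i = 0, 1, …:
  i=0: 645   i=1: 1282   i=2: 2101   i=3: 3154
  i=4: 2697   i=5: 1204   i=6: 1548   i=7: 2443
  i=8: 3141
Match at i=8, j=45: k = 8·57 + 45 = 501.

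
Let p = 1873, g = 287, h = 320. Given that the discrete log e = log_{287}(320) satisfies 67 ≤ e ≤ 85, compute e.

Compute 287^67 mod 1873 = 833, then multiply by 287 repeatedly:
  287^67=833  287^68=1200  287^69=1641  287^70=844  287^71=611
  287^72=1168  287^73=1822  287^74=347  287^75=320
Found 320 at exponent 75.

75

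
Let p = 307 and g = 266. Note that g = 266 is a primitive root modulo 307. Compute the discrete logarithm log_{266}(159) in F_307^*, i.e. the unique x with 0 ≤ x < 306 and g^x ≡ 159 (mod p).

Baby-step giant-step with m = ceil(sqrt(306)) = 18.
Baby table (266^j mod 307 for j=0..17):
  0:1  1:266  2:146  3:154  4:133  5:73  6:77  7:220
  8:190  9:192  10:110  11:95  12:96  13:55  14:201  15:48
  16:181  17:254
Giant step factor: 266^(-18) ≡ 64 (mod 307).
Scan 159·64^i mod 307 for i = 0, 1, …:
  i=0: 159   i=1: 45   i=2: 117   i=3: 120
  i=4: 5   i=5: 13   i=6: 218   i=7: 137
  i=8: 172   i=9: 263   i=10: 254
Match at i=10, j=17: x = 10·18 + 17 = 197.

197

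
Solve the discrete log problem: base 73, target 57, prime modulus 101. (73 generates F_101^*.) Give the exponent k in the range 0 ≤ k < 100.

Baby-step giant-step with m = ceil(sqrt(100)) = 10.
Baby table (73^j mod 101 for j=0..9):
  0:1  1:73  2:77  3:66  4:71  5:32  6:13  7:40
  8:92  9:50
Giant step factor: 73^(-10) ≡ 65 (mod 101).
Scan 57·65^i mod 101 for i = 0, 1, …:
  i=0: 57   i=1: 69   i=2: 41   i=3: 39
  i=4: 10   i=5: 44   i=6: 32
Match at i=6, j=5: k = 6·10 + 5 = 65.

65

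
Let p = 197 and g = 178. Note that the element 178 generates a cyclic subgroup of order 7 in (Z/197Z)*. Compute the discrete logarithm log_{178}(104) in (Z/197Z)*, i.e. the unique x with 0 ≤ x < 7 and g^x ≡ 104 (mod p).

4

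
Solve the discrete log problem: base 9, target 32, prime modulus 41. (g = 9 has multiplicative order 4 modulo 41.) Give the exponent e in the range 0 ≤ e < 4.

3

Successive powers of 9 modulo 41:
  9^0=1  9^1=9  9^2=40  9^3=32
So 9^3 ≡ 32 (mod 41), giving e = 3.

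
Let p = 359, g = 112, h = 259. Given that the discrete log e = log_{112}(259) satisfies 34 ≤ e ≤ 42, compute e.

37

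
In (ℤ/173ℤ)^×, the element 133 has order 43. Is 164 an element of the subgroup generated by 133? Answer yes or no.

yes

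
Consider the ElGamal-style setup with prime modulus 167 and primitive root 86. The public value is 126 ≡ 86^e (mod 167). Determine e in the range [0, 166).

72

Baby-step giant-step with m = ceil(sqrt(166)) = 13.
Baby table (86^j mod 167 for j=0..12):
  0:1  1:86  2:48  3:120  4:133  5:82  6:38  7:95
  8:154  9:51  10:44  11:110  12:108
Giant step factor: 86^(-13) ≡ 60 (mod 167).
Scan 126·60^i mod 167 for i = 0, 1, …:
  i=0: 126   i=1: 45   i=2: 28   i=3: 10
  i=4: 99   i=5: 95
Match at i=5, j=7: e = 5·13 + 7 = 72.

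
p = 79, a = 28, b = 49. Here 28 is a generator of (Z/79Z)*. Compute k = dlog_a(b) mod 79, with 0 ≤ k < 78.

58

Baby-step giant-step with m = ceil(sqrt(78)) = 9.
Baby table (28^j mod 79 for j=0..8):
  0:1  1:28  2:73  3:69  4:36  5:60  6:21  7:35
  8:32
Giant step factor: 28^(-9) ≡ 41 (mod 79).
Scan 49·41^i mod 79 for i = 0, 1, …:
  i=0: 49   i=1: 34   i=2: 51   i=3: 37
  i=4: 16   i=5: 24   i=6: 36
Match at i=6, j=4: k = 6·9 + 4 = 58.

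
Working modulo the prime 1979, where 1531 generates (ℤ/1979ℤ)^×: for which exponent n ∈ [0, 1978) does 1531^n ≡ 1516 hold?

Baby-step giant-step with m = ceil(sqrt(1978)) = 45.
Baby table (1531^j mod 1979 for j=0..44):
  0:1  1:1531  2:825  3:473  4:1828  5:362  6:102  7:1800
  8:1032  9:750  10:430  11:1302  12:509  13:1532  14:377  15:1298
  16:322  17:211  18:464  19:1902  20:853  21:1782  22:1180  23:1732
  24:1811  25:62  26:1909  27:1675  28:1620  29:533  30:675  31:387
  32:776  33:656  34:983  35:933  36:1564  37:1873  38:1971  39:1605
  40:1316  41:174  42:1208  43:1062  44:1163
Giant step factor: 1531^(-45) ≡ 1212 (mod 1979).
Scan 1516·1212^i mod 1979 for i = 0, 1, …:
  i=0: 1516   i=1: 880   i=2: 1858   i=3: 1773
  i=4: 1661   i=5: 489   i=6: 947   i=7: 1923
  i=8: 1393   i=9: 229     …   i=27: 942
  i=28: 1800
Match at i=28, j=7: n = 28·45 + 7 = 1267.

1267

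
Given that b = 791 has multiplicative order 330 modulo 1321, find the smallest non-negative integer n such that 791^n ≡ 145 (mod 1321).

Baby-step giant-step with m = ceil(sqrt(330)) = 19.
Baby table (791^j mod 1321 for j=0..18):
  0:1  1:791  2:848  3:1021  4:480  5:553  6:172  7:1310
  8:546  9:1240  10:658  11:4  12:522  13:750  14:121  15:599
  16:891  17:688  18:1277
Giant step factor: 791^(-19) ≡ 972 (mod 1321).
Scan 145·972^i mod 1321 for i = 0, 1, …:
  i=0: 145   i=1: 914   i=2: 696   i=3: 160
  i=4: 963   i=5: 768   i=6: 131   i=7: 516
  i=8: 893   i=9: 99   i=10: 1116   i=11: 211
  i=12: 337   i=13: 1277
Match at i=13, j=18: n = 13·19 + 18 = 265.

265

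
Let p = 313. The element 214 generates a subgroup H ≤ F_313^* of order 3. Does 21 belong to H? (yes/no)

⟨214⟩ has order 3; its elements mod 313 are {1, 98, 214}.
21 is not in this set.

no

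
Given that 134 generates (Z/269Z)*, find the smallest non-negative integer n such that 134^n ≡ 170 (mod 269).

222

Baby-step giant-step with m = ceil(sqrt(268)) = 17.
Baby table (134^j mod 269 for j=0..16):
  0:1  1:134  2:202  3:168  4:185  5:42  6:248  7:145
  8:62  9:238  10:150  11:194  12:172  13:183  14:43  15:113
  16:78
Giant step factor: 134^(-17) ≡ 200 (mod 269).
Scan 170·200^i mod 269 for i = 0, 1, …:
  i=0: 170   i=1: 106   i=2: 218   i=3: 22
  i=4: 96   i=5: 101   i=6: 25   i=7: 158
  i=8: 127   i=9: 114   i=10: 204   i=11: 181
  i=12: 154   i=13: 134
Match at i=13, j=1: n = 13·17 + 1 = 222.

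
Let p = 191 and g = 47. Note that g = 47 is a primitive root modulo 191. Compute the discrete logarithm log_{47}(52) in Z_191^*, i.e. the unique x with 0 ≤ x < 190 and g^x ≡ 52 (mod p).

Baby-step giant-step with m = ceil(sqrt(190)) = 14.
Baby table (47^j mod 191 for j=0..13):
  0:1  1:47  2:108  3:110  4:13  5:38  6:67  7:93
  8:169  9:112  10:107  11:63  12:96  13:119
Giant step factor: 47^(-14) ≡ 46 (mod 191).
Scan 52·46^i mod 191 for i = 0, 1, …:
  i=0: 52   i=1: 100   i=2: 16   i=3: 163
  i=4: 49   i=5: 153   i=6: 162   i=7: 3
  i=8: 138   i=9: 45   i=10: 160   i=11: 102
  i=12: 108
Match at i=12, j=2: x = 12·14 + 2 = 170.

170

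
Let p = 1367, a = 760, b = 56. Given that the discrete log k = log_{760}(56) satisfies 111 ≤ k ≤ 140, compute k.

129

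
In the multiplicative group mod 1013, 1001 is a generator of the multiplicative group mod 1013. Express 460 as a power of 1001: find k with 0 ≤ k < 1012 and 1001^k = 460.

493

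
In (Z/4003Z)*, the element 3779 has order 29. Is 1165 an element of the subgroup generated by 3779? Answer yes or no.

no

1165 ∈ ⟨3779⟩ iff 1165^29 ≡ 1 (mod 4003), since |⟨3779⟩| = 29.
1165^29 mod 4003 = 3180.
Since 3180 ≠ 1, 1165 does not lie in the subgroup.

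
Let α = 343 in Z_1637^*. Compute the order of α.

The order of 343 must divide p − 1 = 1636 = 2^2 · 409.
Divisors: 1, 2, 4, 409, 818, 1636.
Check each in increasing order: 343^1 ≡ 343;  343^2 ≡ 1422;  343^4 ≡ 389;  343^409 ≡ 1321;  343^818 ≡ 1636;  343^1636 ≡ 1.
Smallest exponent giving 1 is 1636.

1636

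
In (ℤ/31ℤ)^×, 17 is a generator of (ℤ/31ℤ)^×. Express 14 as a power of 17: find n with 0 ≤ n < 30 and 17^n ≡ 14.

16

Successive powers of 17 modulo 31:
  17^0=1  17^1=17  17^2=10  17^3=15  17^4=7  17^5=26
  17^6=8  17^7=12  17^8=18  17^9=27  17^10=25  17^11=22
  17^12=2  17^13=3  17^14=20  17^15=30  17^16=14
So 17^16 ≡ 14 (mod 31), giving n = 16.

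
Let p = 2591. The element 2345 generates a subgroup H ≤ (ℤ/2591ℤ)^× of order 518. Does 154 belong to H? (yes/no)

yes

154 ∈ ⟨2345⟩ iff 154^518 ≡ 1 (mod 2591), since |⟨2345⟩| = 518.
154^518 mod 2591 = 1.
Since 1 = 1, 154 lies in the subgroup.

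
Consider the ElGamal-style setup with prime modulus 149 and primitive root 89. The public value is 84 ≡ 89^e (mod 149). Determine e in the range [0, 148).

89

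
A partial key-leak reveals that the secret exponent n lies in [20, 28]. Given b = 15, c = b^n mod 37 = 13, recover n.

23

Compute 15^20 mod 37 = 34, then multiply by 15 repeatedly:
  15^20=34  15^21=29  15^22=28  15^23=13
Found 13 at exponent 23.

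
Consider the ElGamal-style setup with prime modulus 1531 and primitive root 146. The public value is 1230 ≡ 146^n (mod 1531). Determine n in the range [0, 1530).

1461

Baby-step giant-step with m = ceil(sqrt(1530)) = 40.
Baby table (146^j mod 1531 for j=0..39):
  0:1  1:146  2:1413  3:1144  4:145  5:1267  6:1262  7:532
  8:1122  9:1526  10:801  11:590  12:404  13:806  14:1320  15:1345
  16:402  17:514  18:25  19:588  20:112  21:1042  22:563  23:1055
  24:930  25:1052  26:492  27:1406  28:122  29:971  30:914  31:247
  32:849  33:1474  34:864  35:602  36:625  37:921  38:1269  39:23
Giant step factor: 146^(-40) ≡ 150 (mod 1531).
Scan 1230·150^i mod 1531 for i = 0, 1, …:
  i=0: 1230   i=1: 780   i=2: 644   i=3: 147
  i=4: 616   i=5: 540   i=6: 1388   i=7: 1515
  i=8: 662   i=9: 1316     …   i=35: 701
  i=36: 1042
Match at i=36, j=21: n = 36·40 + 21 = 1461.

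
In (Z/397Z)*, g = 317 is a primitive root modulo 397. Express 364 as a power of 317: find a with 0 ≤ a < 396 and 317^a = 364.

Successive powers of 317 modulo 397:
  317^0=1  317^1=317  317^2=48  317^3=130  317^4=319  317^5=285
  317^6=226  317^7=182  317^8=129  317^9=2  317^10=237  317^11=96
  317^12=260  317^13=241  317^14=173  317^15=55  317^16=364
So 317^16 ≡ 364 (mod 397), giving a = 16.

16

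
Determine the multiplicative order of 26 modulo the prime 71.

The order of 26 must divide p − 1 = 70 = 2 · 5 · 7.
Divisors: 1, 2, 5, 7, 10, 14, 35, 70.
Check each in increasing order: 26^1 ≡ 26;  26^2 ≡ 37;  26^5 ≡ 23;  26^7 ≡ 70;  26^10 ≡ 32;  26^14 ≡ 1.
Smallest exponent giving 1 is 14.

14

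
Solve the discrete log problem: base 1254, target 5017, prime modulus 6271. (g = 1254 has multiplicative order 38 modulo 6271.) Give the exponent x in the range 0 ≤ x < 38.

20

Successive powers of 1254 modulo 6271:
  1254^0=1  1254^1=1254  1254^2=4766  1254^3=301  1254^4=1194  1254^5=4778
  1254^6=2807  1254^7=1947  1254^8=2119  1254^9=4593  1254^10=2844  1254^11=4448
  1254^12=2873  1254^13=3188  1254^14=3125  1254^15=5646  1254^16=125  1254^17=6246
  1254^18=5  1254^19=6270  1254^20=5017
So 1254^20 ≡ 5017 (mod 6271), giving x = 20.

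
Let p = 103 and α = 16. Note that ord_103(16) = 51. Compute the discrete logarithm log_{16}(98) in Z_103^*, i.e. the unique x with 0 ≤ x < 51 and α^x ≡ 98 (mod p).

20

Baby-step giant-step with m = ceil(sqrt(51)) = 8.
Baby table (16^j mod 103 for j=0..7):
  0:1  1:16  2:50  3:79  4:28  5:36  6:61  7:49
Giant step factor: 16^(-8) ≡ 18 (mod 103).
Scan 98·18^i mod 103 for i = 0, 1, …:
  i=0: 98   i=1: 13   i=2: 28
Match at i=2, j=4: x = 2·8 + 4 = 20.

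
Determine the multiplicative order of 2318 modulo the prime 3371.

The order of 2318 must divide p − 1 = 3370 = 2 · 5 · 337.
Divisors: 1, 2, 5, 10, 337, 674, 1685, 3370.
Check each in increasing order: 2318^1 ≡ 2318;  2318^2 ≡ 3121;  2318^5 ≡ 2904;  2318^10 ≡ 2345;  2318^337 ≡ 3370;  2318^674 ≡ 1.
Smallest exponent giving 1 is 674.

674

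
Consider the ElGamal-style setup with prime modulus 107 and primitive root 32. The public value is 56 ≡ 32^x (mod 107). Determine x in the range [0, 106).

94

Baby-step giant-step with m = ceil(sqrt(106)) = 11.
Baby table (32^j mod 107 for j=0..10):
  0:1  1:32  2:61  3:26  4:83  5:88  6:34  7:18
  8:41  9:28  10:40
Giant step factor: 32^(-11) ≡ 80 (mod 107).
Scan 56·80^i mod 107 for i = 0, 1, …:
  i=0: 56   i=1: 93   i=2: 57   i=3: 66
  i=4: 37   i=5: 71   i=6: 9   i=7: 78
  i=8: 34
Match at i=8, j=6: x = 8·11 + 6 = 94.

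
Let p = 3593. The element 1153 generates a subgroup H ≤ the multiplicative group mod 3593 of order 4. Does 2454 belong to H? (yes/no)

no

⟨1153⟩ has order 4; its elements mod 3593 are {1, 1153, 2440, 3592}.
2454 is not in this set.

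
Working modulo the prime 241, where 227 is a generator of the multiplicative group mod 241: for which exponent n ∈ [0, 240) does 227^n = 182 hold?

98

Baby-step giant-step with m = ceil(sqrt(240)) = 16.
Baby table (227^j mod 241 for j=0..15):
  0:1  1:227  2:196  3:148  4:97  5:88  6:214  7:137
  8:10  9:101  10:32  11:34  12:6  13:157  14:212  15:165
Giant step factor: 227^(-16) ≡ 94 (mod 241).
Scan 182·94^i mod 241 for i = 0, 1, …:
  i=0: 182   i=1: 238   i=2: 200   i=3: 2
  i=4: 188   i=5: 79   i=6: 196
Match at i=6, j=2: n = 6·16 + 2 = 98.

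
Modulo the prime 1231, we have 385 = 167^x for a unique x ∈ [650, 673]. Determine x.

Compute 167^650 mod 1231 = 385, then multiply by 167 repeatedly:
  167^650=385
Found 385 at exponent 650.

650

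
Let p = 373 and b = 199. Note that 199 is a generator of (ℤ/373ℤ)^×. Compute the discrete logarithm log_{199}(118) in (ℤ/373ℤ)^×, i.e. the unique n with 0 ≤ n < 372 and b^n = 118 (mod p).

Baby-step giant-step with m = ceil(sqrt(372)) = 20.
Baby table (199^j mod 373 for j=0..19):
  0:1  1:199  2:63  3:228  4:239  5:190  6:137  7:34
  8:52  9:277  10:292  11:293  12:119  13:182  14:37  15:276
  16:93  17:230  18:264  19:316
Giant step factor: 199^(-20) ≡ 39 (mod 373).
Scan 118·39^i mod 373 for i = 0, 1, …:
  i=0: 118   i=1: 126   i=2: 65   i=3: 297
  i=4: 20   i=5: 34
Match at i=5, j=7: n = 5·20 + 7 = 107.

107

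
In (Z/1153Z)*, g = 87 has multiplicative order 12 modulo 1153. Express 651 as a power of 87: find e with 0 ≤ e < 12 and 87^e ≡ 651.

2

Successive powers of 87 modulo 1153:
  87^0=1  87^1=87  87^2=651
So 87^2 ≡ 651 (mod 1153), giving e = 2.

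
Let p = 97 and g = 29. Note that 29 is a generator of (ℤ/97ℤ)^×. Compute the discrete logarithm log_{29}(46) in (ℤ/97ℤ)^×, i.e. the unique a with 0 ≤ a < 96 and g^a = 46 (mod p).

Baby-step giant-step with m = ceil(sqrt(96)) = 10.
Baby table (29^j mod 97 for j=0..9):
  0:1  1:29  2:65  3:42  4:54  5:14  6:18  7:37
  8:6  9:77
Giant step factor: 29^(-10) ≡ 49 (mod 97).
Scan 46·49^i mod 97 for i = 0, 1, …:
  i=0: 46   i=1: 23   i=2: 60   i=3: 30
  i=4: 15   i=5: 56   i=6: 28   i=7: 14
Match at i=7, j=5: a = 7·10 + 5 = 75.

75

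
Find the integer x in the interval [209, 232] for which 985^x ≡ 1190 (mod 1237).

Compute 985^209 mod 1237 = 255, then multiply by 985 repeatedly:
  985^209=255  985^210=64  985^211=1190
Found 1190 at exponent 211.

211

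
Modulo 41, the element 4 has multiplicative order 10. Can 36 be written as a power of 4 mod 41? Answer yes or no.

no

36 ∈ ⟨4⟩ iff 36^10 ≡ 1 (mod 41), since |⟨4⟩| = 10.
36^10 mod 41 = 40.
Since 40 ≠ 1, 36 does not lie in the subgroup.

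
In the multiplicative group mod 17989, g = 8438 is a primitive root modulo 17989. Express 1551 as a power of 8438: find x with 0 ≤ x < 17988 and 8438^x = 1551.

9867

Baby-step giant-step with m = ceil(sqrt(17988)) = 135.
Baby table (8438^j mod 17989 for j=0..134):
  0:1  1:8438  2:17371  3:2126  4:4155  5:17318  6:4637  7:931
  8:12574  9:290  10:516  11:670  12:4914  13:17676  14:3289  15:13544
  16:155  17:12682  18:12144  19:5728  20:14410  21:3929  22:17164  23:393
  24:6158  25:8972  26:8024  27:13905  28:6132  29:5452  30:6103  31:12596
  32:6036  33:4909  34:11464  35:6379  36:2914  37:15358  38:16037  39:6948
  40:1073  41:5507  42:2479  43:14584  44:15032  45:17566  46:10537  47:9568
  48:152  49:5357  50:13998  51:17339  52:1945  53:5942  54:3253  55:15589
  56:4414  57:8102  58:6476  59:11895  60:9379  61:6391  62:14225  63:7942
  64:5571  65:2841  66:11010  67:7184  68:13651  69:3571  70:523  71:5769
  72:588  73:14569  74:14385  75:8847  76:14625  77:1210  78:10217  79:7758
  80:33  81:8619  82:15584  83:16191  84:11192  85:13835  86:9109  87:12734
  88:1195  89:9570  90:17028  91:4121  92:261  93:7660  94:603  95:15216
  96:5115  97:4759  98:4994  99:9134  100:7816  101:3734  102:8753  103:12969
  104:5335  105:8252  106:12946  107:9140  108:4477  109:26  110:3520  111:1921
  112:1309  113:96  114:543  115:12628  116:6217  117:3122  118:7540  119:13416
  120:17420  121:1841  122:9851  123:13558  124:10353  125:4030  126:5930  127:9931
  128:5016  129:14880  130:12209  131:14528  132:10218  133:16196  134:17404
Giant step factor: 8438^(-135) ≡ 1115 (mod 17989).
Scan 1551·1115^i mod 17989 for i = 0, 1, …:
  i=0: 1551   i=1: 2421   i=2: 1065   i=3: 201
  i=4: 8247   i=5: 3026   i=6: 10047   i=7: 13247
  i=8: 1436   i=9: 119     …   i=72: 3215
  i=73: 4914
Match at i=73, j=12: x = 73·135 + 12 = 9867.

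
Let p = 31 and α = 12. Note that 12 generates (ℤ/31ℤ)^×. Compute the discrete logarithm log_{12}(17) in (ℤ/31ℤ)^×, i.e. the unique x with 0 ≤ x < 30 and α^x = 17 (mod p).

Successive powers of 12 modulo 31:
  12^0=1  12^1=12  12^2=20  12^3=23  12^4=28  12^5=26
  12^6=2  12^7=24  12^8=9  12^9=15  12^10=25  12^11=21
  12^12=4  12^13=17
So 12^13 ≡ 17 (mod 31), giving x = 13.

13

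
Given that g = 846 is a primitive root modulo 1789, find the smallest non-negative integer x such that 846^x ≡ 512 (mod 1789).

1059

Baby-step giant-step with m = ceil(sqrt(1788)) = 43.
Baby table (846^j mod 1789 for j=0..42):
  0:1  1:846  2:116  3:1530  4:933  5:369  6:888  7:1657
  8:1035  9:789  10:197  11:285  12:1384  13:858  14:1323  15:1133
  16:1403  17:831  18:1738  19:1579  20:1240  21:686  22:720  23:860
  24:1226  25:1365  26:885  27:908  28:687  29:1566  30:976  31:967
  32:509  33:1254  34:7  35:555  36:812  37:1765  38:1164  39:794
  40:849  41:865  42:89
Giant step factor: 846^(-43) ≡ 539 (mod 1789).
Scan 512·539^i mod 1789 for i = 0, 1, …:
  i=0: 512   i=1: 462   i=2: 347   i=3: 977
  i=4: 637   i=5: 1644   i=6: 561   i=7: 38
  i=8: 803   i=9: 1668     …   i=23: 317
  i=24: 908
Match at i=24, j=27: x = 24·43 + 27 = 1059.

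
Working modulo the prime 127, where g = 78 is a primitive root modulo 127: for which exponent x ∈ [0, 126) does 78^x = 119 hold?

99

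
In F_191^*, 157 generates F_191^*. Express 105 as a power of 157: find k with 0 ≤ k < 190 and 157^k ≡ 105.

Baby-step giant-step with m = ceil(sqrt(190)) = 14.
Baby table (157^j mod 191 for j=0..13):
  0:1  1:157  2:10  3:42  4:100  5:38  6:45  7:189
  8:68  9:171  10:107  11:182  12:115  13:101
Giant step factor: 157^(-14) ≡ 48 (mod 191).
Scan 105·48^i mod 191 for i = 0, 1, …:
  i=0: 105   i=1: 74   i=2: 114   i=3: 124
  i=4: 31   i=5: 151   i=6: 181   i=7: 93
  i=8: 71   i=9: 161   i=10: 88   i=11: 22
  i=12: 101
Match at i=12, j=13: k = 12·14 + 13 = 181.

181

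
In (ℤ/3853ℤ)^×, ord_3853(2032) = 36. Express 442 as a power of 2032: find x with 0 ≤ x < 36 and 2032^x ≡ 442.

21

Successive powers of 2032 modulo 3853:
  2032^0=1  2032^1=2032  2032^2=2461  2032^3=3411  2032^4=3458  2032^5=2637
  2032^6=2714  2032^7=1205  2032^8=1905  2032^9=2548  2032^10=2957  2032^11=1797
  2032^12=2713  2032^13=3026  2032^14=3297  2032^15=2990  2032^16=3352  2032^17=3013
  2032^18=3852  2032^19=1821  2032^20=1392  2032^21=442
So 2032^21 ≡ 442 (mod 3853), giving x = 21.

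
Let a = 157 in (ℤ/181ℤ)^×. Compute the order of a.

180

The order of 157 must divide p − 1 = 180 = 2^2 · 3^2 · 5.
Divisors: 1, 2, 3, 4, 5, 6, 9, 10, 12, 15, 18, 20, 30, 36, 45, 60, 90, 180.
Check each in increasing order: 157^1 ≡ 157;  157^2 ≡ 33;  157^3 ≡ 113;  157^4 ≡ 3;  157^5 ≡ 109;  157^6 ≡ 99;  157^9 ≡ 146;  157^10 ≡ 116;  157^12 ≡ 27;  157^15 ≡ 155;  157^18 ≡ 139;  157^20 ≡ 62;  157^30 ≡ 133;  157^36 ≡ 135;  157^45 ≡ 162;  157^60 ≡ 132;  157^90 ≡ 180;  157^180 ≡ 1.
Smallest exponent giving 1 is 180.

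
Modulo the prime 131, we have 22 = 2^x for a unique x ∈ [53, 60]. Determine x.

57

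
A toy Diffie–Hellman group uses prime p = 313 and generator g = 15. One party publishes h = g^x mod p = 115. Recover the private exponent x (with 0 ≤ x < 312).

270

Baby-step giant-step with m = ceil(sqrt(312)) = 18.
Baby table (15^j mod 313 for j=0..17):
  0:1  1:15  2:225  3:245  4:232  5:37  6:242  7:187
  8:301  9:133  10:117  11:190  12:33  13:182  14:226  15:260
  16:144  17:282
Giant step factor: 15^(-18) ≡ 35 (mod 313).
Scan 115·35^i mod 313 for i = 0, 1, …:
  i=0: 115   i=1: 269   i=2: 25   i=3: 249
  i=4: 264   i=5: 163   i=6: 71   i=7: 294
  i=8: 274   i=9: 200     …   i=14: 161
  i=15: 1
Match at i=15, j=0: x = 15·18 + 0 = 270.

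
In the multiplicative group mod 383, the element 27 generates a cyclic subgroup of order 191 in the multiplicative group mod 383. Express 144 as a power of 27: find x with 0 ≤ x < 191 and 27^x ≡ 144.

146

Baby-step giant-step with m = ceil(sqrt(191)) = 14.
Baby table (27^j mod 383 for j=0..13):
  0:1  1:27  2:346  3:150  4:220  5:195  6:286  7:62
  8:142  9:4  10:108  11:235  12:217  13:114
Giant step factor: 27^(-14) ≡ 301 (mod 383).
Scan 144·301^i mod 383 for i = 0, 1, …:
  i=0: 144   i=1: 65   i=2: 32   i=3: 57
  i=4: 305   i=5: 268   i=6: 238   i=7: 17
  i=8: 138   i=9: 174   i=10: 286
Match at i=10, j=6: x = 10·14 + 6 = 146.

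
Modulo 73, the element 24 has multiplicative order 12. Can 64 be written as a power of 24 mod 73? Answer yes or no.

yes

64 ∈ ⟨24⟩ iff 64^12 ≡ 1 (mod 73), since |⟨24⟩| = 12.
64^12 mod 73 = 1.
Since 1 = 1, 64 lies in the subgroup.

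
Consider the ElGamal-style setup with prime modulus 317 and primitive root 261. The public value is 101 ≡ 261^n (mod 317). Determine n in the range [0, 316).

196

Baby-step giant-step with m = ceil(sqrt(316)) = 18.
Baby table (261^j mod 317 for j=0..17):
  0:1  1:261  2:283  3:2  4:205  5:249  6:4  7:93
  8:181  9:8  10:186  11:45  12:16  13:55  14:90  15:32
  16:110  17:180
Giant step factor: 261^(-18) ≡ 213 (mod 317).
Scan 101·213^i mod 317 for i = 0, 1, …:
  i=0: 101   i=1: 274   i=2: 34   i=3: 268
  i=4: 24   i=5: 40   i=6: 278   i=7: 252
  i=8: 103   i=9: 66   i=10: 110
Match at i=10, j=16: n = 10·18 + 16 = 196.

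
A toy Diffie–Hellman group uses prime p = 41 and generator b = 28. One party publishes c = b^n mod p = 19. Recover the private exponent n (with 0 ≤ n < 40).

Successive powers of 28 modulo 41:
  28^0=1  28^1=28  28^2=5  28^3=17  28^4=25  28^5=3
  28^6=2  28^7=15  28^8=10  28^9=34  28^10=9  28^11=6
  28^12=4  28^13=30  28^14=20  28^15=27  28^16=18  28^17=12
  28^18=8  28^19=19
So 28^19 ≡ 19 (mod 41), giving n = 19.

19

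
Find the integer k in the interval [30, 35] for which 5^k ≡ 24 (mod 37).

Compute 5^30 mod 37 = 27, then multiply by 5 repeatedly:
  5^30=27  5^31=24
Found 24 at exponent 31.

31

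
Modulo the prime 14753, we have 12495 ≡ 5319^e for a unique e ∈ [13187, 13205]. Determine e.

13201

Compute 5319^13187 mod 14753 = 2462, then multiply by 5319 repeatedly:
  5319^13187=2462  5319^13188=9467  5319^13189=2984  5319^13190=12421  5319^13191=3365
  5319^13192=3046  5319^13193=2880  5319^13194=5106  5319^13195=13294  5319^13196=14410
  5319^13197=4955  5319^13198=6787  5319^13199=14215  5319^13200=460  5319^13201=12495
Found 12495 at exponent 13201.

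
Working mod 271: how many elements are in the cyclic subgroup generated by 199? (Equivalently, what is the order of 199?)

The order of 199 must divide p − 1 = 270 = 2 · 3^3 · 5.
Divisors: 1, 2, 3, 5, 6, 9, 10, 15, 18, 27, 30, 45, 54, 90, 135, 270.
Check each in increasing order: 199^1 ≡ 199;  199^2 ≡ 35;  199^3 ≡ 190;  199^5 ≡ 146;  199^6 ≡ 57;  199^9 ≡ 261;  199^10 ≡ 178;  199^15 ≡ 243;  199^18 ≡ 100;  199^27 ≡ 84;  199^30 ≡ 242;  199^45 ≡ 270;  199^54 ≡ 10;  199^90 ≡ 1.
Smallest exponent giving 1 is 90.

90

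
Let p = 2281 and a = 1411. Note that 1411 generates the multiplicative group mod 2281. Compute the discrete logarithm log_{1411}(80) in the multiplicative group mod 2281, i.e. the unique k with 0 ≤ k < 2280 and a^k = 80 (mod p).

1214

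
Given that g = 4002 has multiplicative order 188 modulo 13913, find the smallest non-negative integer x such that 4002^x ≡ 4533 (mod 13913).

Baby-step giant-step with m = ceil(sqrt(188)) = 14.
Baby table (4002^j mod 13913 for j=0..13):
  0:1  1:4002  2:2141  3:11787  4:6504  5:11698  6:12064  7:2018
  8:6496  9:7508  10:8849  11:5113  12:10116  13:11315
Giant step factor: 4002^(-14) ≡ 5891 (mod 13913).
Scan 4533·5891^i mod 13913 for i = 0, 1, …:
  i=0: 4533   i=1: 4856   i=2: 1568   i=3: 12769
  i=4: 8501   i=5: 6504
Match at i=5, j=4: x = 5·14 + 4 = 74.

74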